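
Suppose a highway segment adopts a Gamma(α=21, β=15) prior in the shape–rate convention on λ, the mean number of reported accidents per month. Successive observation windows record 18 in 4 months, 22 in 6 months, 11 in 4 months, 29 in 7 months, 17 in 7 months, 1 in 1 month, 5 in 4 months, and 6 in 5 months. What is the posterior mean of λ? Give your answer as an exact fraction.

Total count: 18 + 22 + 11 + 29 + 17 + 1 + 5 + 6 = 109.
Total exposure: 4 + 6 + 4 + 7 + 7 + 1 + 4 + 5 = 38 months.
By Gamma–Poisson conjugacy, the posterior is Gamma(α + Σx, β + Σt) = Gamma(21 + 109, 15 + 38) = Gamma(130, 53).
Posterior mean = α'/β' = 130/53.

130/53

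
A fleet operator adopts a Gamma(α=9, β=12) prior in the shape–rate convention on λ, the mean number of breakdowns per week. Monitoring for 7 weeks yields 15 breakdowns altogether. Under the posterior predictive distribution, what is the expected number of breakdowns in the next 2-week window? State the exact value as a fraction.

Total count 15 over total exposure 7 weeks.
By Gamma–Poisson conjugacy, the posterior is Gamma(α + Σx, β + Σt) = Gamma(9 + 15, 12 + 7) = Gamma(24, 19).
Predictive mean over a 2-week window = T·E[λ|data] = 2·24/19 = 48/19.

48/19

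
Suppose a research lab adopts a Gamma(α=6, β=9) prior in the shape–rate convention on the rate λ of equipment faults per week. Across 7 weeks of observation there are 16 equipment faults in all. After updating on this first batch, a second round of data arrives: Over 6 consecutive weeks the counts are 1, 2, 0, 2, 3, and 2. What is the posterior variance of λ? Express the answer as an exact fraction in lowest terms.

8/121

Total count 16 over total exposure 7 weeks.
After the first batch: Gamma(6 + 16, 9 + 7) = Gamma(22, 16).
Total count: 1 + 2 + 0 + 2 + 3 + 2 = 10.
Total exposure: 6 weeks.
After the second batch: Gamma(22 + 10, 16 + 6) = Gamma(32, 22).
Posterior variance = α'/β'² = 32/484 = 8/121.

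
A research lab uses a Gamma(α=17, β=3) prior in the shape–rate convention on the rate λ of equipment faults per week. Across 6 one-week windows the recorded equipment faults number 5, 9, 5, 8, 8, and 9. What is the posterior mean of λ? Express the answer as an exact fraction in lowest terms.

61/9

Total count: 5 + 9 + 5 + 8 + 8 + 9 = 44.
Total exposure: 6 weeks.
The Gamma prior is conjugate for the Poisson rate, so λ | data ~ Gamma(17+44, 3+6) = Gamma(61, 9).
Posterior mean = α'/β' = 61/9.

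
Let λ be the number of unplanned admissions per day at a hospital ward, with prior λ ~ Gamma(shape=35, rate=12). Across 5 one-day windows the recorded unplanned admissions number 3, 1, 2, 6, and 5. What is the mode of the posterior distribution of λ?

Total count: 3 + 1 + 2 + 6 + 5 = 17.
Total exposure: 5 days.
The Gamma prior is conjugate for the Poisson rate, so λ | data ~ Gamma(35+17, 12+5) = Gamma(52, 17).
Posterior mode = (α'−1)/β' = 51/17 = 3.

3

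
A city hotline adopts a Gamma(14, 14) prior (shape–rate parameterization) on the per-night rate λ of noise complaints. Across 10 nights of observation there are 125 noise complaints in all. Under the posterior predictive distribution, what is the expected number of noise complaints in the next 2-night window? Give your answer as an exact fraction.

139/12

Total count 125 over total exposure 10 nights.
Gamma(α, β) with Poisson data over total exposure Σt gives posterior Gamma(α+Σx, β+Σt) = Gamma(139, 24).
Predictive mean over a 2-night window = T·E[λ|data] = 2·139/24 = 139/12.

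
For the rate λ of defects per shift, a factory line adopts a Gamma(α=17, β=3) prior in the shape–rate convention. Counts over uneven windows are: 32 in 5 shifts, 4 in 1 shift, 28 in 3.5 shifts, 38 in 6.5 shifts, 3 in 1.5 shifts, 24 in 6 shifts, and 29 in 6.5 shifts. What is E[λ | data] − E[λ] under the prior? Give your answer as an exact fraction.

Total count: 32 + 4 + 28 + 38 + 3 + 24 + 29 = 158.
Total exposure: 5 + 1 + 3.5 + 6.5 + 1.5 + 6 + 6.5 = 30 shifts.
By Gamma–Poisson conjugacy, the posterior is Gamma(α + Σx, β + Σt) = Gamma(17 + 158, 3 + 30) = Gamma(175, 33).
Posterior mean = 175/33 = 175/33; prior mean = 17/3 = 17/3. Difference = 175/33 − 17/3 = -4/11.

-4/11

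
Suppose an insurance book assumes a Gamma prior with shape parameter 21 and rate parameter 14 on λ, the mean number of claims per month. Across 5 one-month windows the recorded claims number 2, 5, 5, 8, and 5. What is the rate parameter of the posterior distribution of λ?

Total count: 2 + 5 + 5 + 8 + 5 = 25.
Total exposure: 5 months.
Conjugate update: add total count to the shape and total exposure to the rate, giving Gamma(46, 19).

19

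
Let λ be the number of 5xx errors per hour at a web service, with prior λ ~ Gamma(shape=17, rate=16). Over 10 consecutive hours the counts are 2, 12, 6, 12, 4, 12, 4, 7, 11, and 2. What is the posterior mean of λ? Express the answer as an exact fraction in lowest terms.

89/26

Total count: 2 + 12 + 6 + 12 + 4 + 12 + 4 + 7 + 11 + 2 = 72.
Total exposure: 10 hours.
Posterior: α' = 17 + 72 = 89, β' = 16 + 10 = 26.
Posterior mean = α'/β' = 89/26.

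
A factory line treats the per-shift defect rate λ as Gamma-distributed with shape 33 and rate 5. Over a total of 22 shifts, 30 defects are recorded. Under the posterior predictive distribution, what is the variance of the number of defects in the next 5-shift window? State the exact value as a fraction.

Total count 30 over total exposure 22 shifts.
Gamma(α, β) with Poisson data over total exposure Σt gives posterior Gamma(α+Σx, β+Σt) = Gamma(63, 27).
The posterior predictive for a window of length T is Negative Binomial with variance T·α'·(β'+T)/β'² = 5·63·32/729 = 1120/81.

1120/81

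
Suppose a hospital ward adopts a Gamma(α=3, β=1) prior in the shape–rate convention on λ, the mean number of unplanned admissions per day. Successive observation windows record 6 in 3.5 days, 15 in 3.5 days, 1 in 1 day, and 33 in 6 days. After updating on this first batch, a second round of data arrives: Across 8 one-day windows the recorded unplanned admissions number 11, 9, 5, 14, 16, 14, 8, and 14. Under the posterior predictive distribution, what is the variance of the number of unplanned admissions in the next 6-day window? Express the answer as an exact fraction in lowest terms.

Total count: 6 + 15 + 1 + 33 = 55.
Total exposure: 3.5 + 3.5 + 1 + 6 = 14 days.
After the first batch: Gamma(3 + 55, 1 + 14) = Gamma(58, 15).
Total count: 11 + 9 + 5 + 14 + 16 + 14 + 8 + 14 = 91.
Total exposure: 8 days.
After the second batch: Gamma(58 + 91, 15 + 8) = Gamma(149, 23).
The posterior predictive for a window of length T is Negative Binomial with variance T·α'·(β'+T)/β'² = 6·149·29/529 = 25926/529.

25926/529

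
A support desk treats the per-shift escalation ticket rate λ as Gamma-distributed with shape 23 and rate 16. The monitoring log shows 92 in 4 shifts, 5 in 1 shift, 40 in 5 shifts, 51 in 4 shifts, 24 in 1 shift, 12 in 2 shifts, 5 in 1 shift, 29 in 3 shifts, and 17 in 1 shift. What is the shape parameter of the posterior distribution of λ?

298

Total count: 92 + 5 + 40 + 51 + 24 + 12 + 5 + 29 + 17 = 275.
Total exposure: 4 + 1 + 5 + 4 + 1 + 2 + 1 + 3 + 1 = 22 shifts.
The Gamma prior is conjugate for the Poisson rate, so λ | data ~ Gamma(23+275, 16+22) = Gamma(298, 38).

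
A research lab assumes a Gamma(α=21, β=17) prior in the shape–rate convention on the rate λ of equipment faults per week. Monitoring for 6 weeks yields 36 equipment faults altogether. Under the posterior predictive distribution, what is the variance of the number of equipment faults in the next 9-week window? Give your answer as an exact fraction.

16416/529

Total count 36 over total exposure 6 weeks.
Gamma(α, β) with Poisson data over total exposure Σt gives posterior Gamma(α+Σx, β+Σt) = Gamma(57, 23).
The posterior predictive for a window of length T is Negative Binomial with variance T·α'·(β'+T)/β'² = 9·57·32/529 = 16416/529.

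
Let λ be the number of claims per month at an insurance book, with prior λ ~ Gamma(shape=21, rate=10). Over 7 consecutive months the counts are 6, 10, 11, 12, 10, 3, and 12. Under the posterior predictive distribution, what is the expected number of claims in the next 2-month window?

10

Total count: 6 + 10 + 11 + 12 + 10 + 3 + 12 = 64.
Total exposure: 7 months.
The Gamma prior is conjugate for the Poisson rate, so λ | data ~ Gamma(21+64, 10+7) = Gamma(85, 17).
Predictive mean over a 2-month window = T·E[λ|data] = 2·85/17 = 10.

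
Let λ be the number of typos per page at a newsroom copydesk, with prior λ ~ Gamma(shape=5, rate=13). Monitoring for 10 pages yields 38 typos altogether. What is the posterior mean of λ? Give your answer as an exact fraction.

Total count 38 over total exposure 10 pages.
Posterior: α' = 5 + 38 = 43, β' = 13 + 10 = 23.
Posterior mean = α'/β' = 43/23.

43/23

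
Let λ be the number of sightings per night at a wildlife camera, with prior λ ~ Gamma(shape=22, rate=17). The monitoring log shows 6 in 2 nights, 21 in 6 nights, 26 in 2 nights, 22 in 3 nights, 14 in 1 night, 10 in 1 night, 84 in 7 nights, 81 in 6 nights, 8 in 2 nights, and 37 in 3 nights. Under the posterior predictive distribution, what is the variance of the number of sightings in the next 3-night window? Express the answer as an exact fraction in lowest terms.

52629/2500

Total count: 6 + 21 + 26 + 22 + 14 + 10 + 84 + 81 + 8 + 37 = 309.
Total exposure: 2 + 6 + 2 + 3 + 1 + 1 + 7 + 6 + 2 + 3 = 33 nights.
Conjugate update: add total count to the shape and total exposure to the rate, giving Gamma(331, 50).
The posterior predictive for a window of length T is Negative Binomial with variance T·α'·(β'+T)/β'² = 3·331·53/2500 = 52629/2500.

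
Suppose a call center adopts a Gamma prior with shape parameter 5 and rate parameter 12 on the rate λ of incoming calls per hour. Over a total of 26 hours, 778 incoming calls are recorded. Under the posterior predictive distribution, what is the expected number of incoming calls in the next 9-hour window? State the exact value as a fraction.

Total count 778 over total exposure 26 hours.
Gamma(α, β) with Poisson data over total exposure Σt gives posterior Gamma(α+Σx, β+Σt) = Gamma(783, 38).
Predictive mean over a 9-hour window = T·E[λ|data] = 9·783/38 = 7047/38.

7047/38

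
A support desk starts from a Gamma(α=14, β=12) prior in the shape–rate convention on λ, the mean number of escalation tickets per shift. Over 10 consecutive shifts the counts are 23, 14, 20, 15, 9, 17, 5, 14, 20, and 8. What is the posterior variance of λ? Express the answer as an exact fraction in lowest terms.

Total count: 23 + 14 + 20 + 15 + 9 + 17 + 5 + 14 + 20 + 8 = 145.
Total exposure: 10 shifts.
Gamma(α, β) with Poisson data over total exposure Σt gives posterior Gamma(α+Σx, β+Σt) = Gamma(159, 22).
Posterior variance = α'/β'² = 159/484.

159/484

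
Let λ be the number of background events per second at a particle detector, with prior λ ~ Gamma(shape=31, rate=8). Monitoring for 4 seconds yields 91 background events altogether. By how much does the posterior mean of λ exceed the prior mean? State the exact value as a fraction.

151/24

Total count 91 over total exposure 4 seconds.
The Gamma prior is conjugate for the Poisson rate, so λ | data ~ Gamma(31+91, 8+4) = Gamma(122, 12).
Posterior mean = 122/12 = 61/6; prior mean = 31/8 = 31/8. Difference = 61/6 − 31/8 = 151/24.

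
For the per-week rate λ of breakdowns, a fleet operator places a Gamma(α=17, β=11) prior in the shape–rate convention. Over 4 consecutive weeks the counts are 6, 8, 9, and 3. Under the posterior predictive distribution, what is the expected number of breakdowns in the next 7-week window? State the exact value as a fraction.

301/15

Total count: 6 + 8 + 9 + 3 = 26.
Total exposure: 4 weeks.
The Gamma prior is conjugate for the Poisson rate, so λ | data ~ Gamma(17+26, 11+4) = Gamma(43, 15).
Predictive mean over a 7-week window = T·E[λ|data] = 7·43/15 = 301/15.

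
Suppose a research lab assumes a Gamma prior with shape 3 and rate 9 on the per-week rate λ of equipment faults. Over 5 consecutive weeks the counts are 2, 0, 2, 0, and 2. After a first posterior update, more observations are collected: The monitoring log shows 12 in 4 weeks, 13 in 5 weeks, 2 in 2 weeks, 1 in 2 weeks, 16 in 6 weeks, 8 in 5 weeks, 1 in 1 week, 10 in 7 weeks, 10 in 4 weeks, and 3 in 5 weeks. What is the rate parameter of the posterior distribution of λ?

55

Total count: 2 + 0 + 2 + 0 + 2 = 6.
Total exposure: 5 weeks.
After the first batch: Gamma(3 + 6, 9 + 5) = Gamma(9, 14).
Total count: 12 + 13 + 2 + 1 + 16 + 8 + 1 + 10 + 10 + 3 = 76.
Total exposure: 4 + 5 + 2 + 2 + 6 + 5 + 1 + 7 + 4 + 5 = 41 weeks.
After the second batch: Gamma(9 + 76, 14 + 41) = Gamma(85, 55).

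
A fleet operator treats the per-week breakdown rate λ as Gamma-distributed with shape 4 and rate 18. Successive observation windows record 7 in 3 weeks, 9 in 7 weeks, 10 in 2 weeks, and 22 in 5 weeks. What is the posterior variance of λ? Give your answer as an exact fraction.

Total count: 7 + 9 + 10 + 22 = 48.
Total exposure: 3 + 7 + 2 + 5 = 17 weeks.
By Gamma–Poisson conjugacy, the posterior is Gamma(α + Σx, β + Σt) = Gamma(4 + 48, 18 + 17) = Gamma(52, 35).
Posterior variance = α'/β'² = 52/1225.

52/1225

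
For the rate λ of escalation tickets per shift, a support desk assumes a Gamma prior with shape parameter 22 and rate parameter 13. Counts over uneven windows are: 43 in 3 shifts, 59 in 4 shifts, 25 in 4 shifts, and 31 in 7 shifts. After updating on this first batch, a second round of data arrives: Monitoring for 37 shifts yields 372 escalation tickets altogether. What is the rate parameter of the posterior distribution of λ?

68

Total count: 43 + 59 + 25 + 31 = 158.
Total exposure: 3 + 4 + 4 + 7 = 18 shifts.
After the first batch: Gamma(22 + 158, 13 + 18) = Gamma(180, 31).
Total count 372 over total exposure 37 shifts.
After the second batch: Gamma(180 + 372, 31 + 37) = Gamma(552, 68).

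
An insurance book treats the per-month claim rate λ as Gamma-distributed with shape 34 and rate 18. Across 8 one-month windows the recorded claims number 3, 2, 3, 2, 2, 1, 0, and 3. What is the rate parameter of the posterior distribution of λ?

26

Total count: 3 + 2 + 3 + 2 + 2 + 1 + 0 + 3 = 16.
Total exposure: 8 months.
Posterior: α' = 34 + 16 = 50, β' = 18 + 8 = 26.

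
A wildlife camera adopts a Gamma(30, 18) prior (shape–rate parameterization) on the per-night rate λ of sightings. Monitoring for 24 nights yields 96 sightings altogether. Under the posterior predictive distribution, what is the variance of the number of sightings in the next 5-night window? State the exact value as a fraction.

235/14

Total count 96 over total exposure 24 nights.
The Gamma prior is conjugate for the Poisson rate, so λ | data ~ Gamma(30+96, 18+24) = Gamma(126, 42).
The posterior predictive for a window of length T is Negative Binomial with variance T·α'·(β'+T)/β'² = 5·126·47/1764 = 235/14.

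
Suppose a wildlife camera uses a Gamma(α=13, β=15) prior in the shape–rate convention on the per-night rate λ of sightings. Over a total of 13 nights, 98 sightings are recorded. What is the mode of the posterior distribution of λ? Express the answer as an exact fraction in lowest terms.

55/14

Total count 98 over total exposure 13 nights.
The Gamma prior is conjugate for the Poisson rate, so λ | data ~ Gamma(13+98, 15+13) = Gamma(111, 28).
Posterior mode = (α'−1)/β' = 110/28 = 55/14.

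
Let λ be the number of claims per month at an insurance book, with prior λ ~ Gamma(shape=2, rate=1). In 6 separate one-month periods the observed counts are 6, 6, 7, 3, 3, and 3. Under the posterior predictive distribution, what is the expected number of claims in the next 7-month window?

30

Total count: 6 + 6 + 7 + 3 + 3 + 3 = 28.
Total exposure: 6 months.
Gamma(α, β) with Poisson data over total exposure Σt gives posterior Gamma(α+Σx, β+Σt) = Gamma(30, 7).
Predictive mean over a 7-month window = T·E[λ|data] = 7·30/7 = 30.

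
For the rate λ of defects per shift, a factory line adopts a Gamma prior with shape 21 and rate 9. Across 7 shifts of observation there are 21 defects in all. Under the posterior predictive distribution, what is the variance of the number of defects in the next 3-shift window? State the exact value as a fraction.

1197/128

Total count 21 over total exposure 7 shifts.
Posterior: α' = 21 + 21 = 42, β' = 9 + 7 = 16.
The posterior predictive for a window of length T is Negative Binomial with variance T·α'·(β'+T)/β'² = 3·42·19/256 = 1197/128.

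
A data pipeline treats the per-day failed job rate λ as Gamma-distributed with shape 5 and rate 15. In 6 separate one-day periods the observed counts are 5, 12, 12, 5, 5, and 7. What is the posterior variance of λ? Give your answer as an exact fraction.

Total count: 5 + 12 + 12 + 5 + 5 + 7 = 46.
Total exposure: 6 days.
By Gamma–Poisson conjugacy, the posterior is Gamma(α + Σx, β + Σt) = Gamma(5 + 46, 15 + 6) = Gamma(51, 21).
Posterior variance = α'/β'² = 51/441 = 17/147.

17/147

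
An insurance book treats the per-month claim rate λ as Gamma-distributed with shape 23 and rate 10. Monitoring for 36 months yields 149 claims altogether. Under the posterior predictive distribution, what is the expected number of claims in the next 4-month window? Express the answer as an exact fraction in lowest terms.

344/23

Total count 149 over total exposure 36 months.
The Gamma prior is conjugate for the Poisson rate, so λ | data ~ Gamma(23+149, 10+36) = Gamma(172, 46).
Predictive mean over a 4-month window = T·E[λ|data] = 4·172/46 = 344/23.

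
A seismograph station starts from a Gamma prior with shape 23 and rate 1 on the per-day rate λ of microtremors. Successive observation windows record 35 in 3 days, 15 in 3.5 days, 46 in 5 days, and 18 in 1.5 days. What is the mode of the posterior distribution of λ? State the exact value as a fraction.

Total count: 35 + 15 + 46 + 18 = 114.
Total exposure: 3 + 3.5 + 5 + 1.5 = 13 days.
Posterior: α' = 23 + 114 = 137, β' = 1 + 13 = 14.
Posterior mode = (α'−1)/β' = 136/14 = 68/7.

68/7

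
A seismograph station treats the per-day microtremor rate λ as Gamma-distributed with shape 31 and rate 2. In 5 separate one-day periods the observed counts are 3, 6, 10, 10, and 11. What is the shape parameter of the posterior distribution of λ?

71

Total count: 3 + 6 + 10 + 10 + 11 = 40.
Total exposure: 5 days.
Posterior: α' = 31 + 40 = 71, β' = 2 + 5 = 7.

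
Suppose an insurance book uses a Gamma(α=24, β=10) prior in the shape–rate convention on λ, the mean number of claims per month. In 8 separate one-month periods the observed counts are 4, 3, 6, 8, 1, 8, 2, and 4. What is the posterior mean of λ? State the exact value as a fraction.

10/3

Total count: 4 + 3 + 6 + 8 + 1 + 8 + 2 + 4 = 36.
Total exposure: 8 months.
Gamma(α, β) with Poisson data over total exposure Σt gives posterior Gamma(α+Σx, β+Σt) = Gamma(60, 18).
Posterior mean = α'/β' = 60/18 = 10/3.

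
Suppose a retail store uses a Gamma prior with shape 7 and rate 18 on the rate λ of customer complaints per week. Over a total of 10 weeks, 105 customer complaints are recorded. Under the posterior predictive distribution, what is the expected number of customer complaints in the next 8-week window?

Total count 105 over total exposure 10 weeks.
Posterior: α' = 7 + 105 = 112, β' = 18 + 10 = 28.
Predictive mean over an 8-week window = T·E[λ|data] = 8·112/28 = 32.

32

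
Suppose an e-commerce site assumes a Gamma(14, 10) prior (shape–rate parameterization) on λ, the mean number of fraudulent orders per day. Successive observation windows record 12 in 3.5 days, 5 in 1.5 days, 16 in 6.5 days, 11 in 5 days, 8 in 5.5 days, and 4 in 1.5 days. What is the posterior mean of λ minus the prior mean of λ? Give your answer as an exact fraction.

Total count: 12 + 5 + 16 + 11 + 8 + 4 = 56.
Total exposure: 3.5 + 1.5 + 6.5 + 5 + 5.5 + 1.5 = 23.5 days.
The Gamma prior is conjugate for the Poisson rate, so λ | data ~ Gamma(14+56, 10+23.5) = Gamma(70, 67/2).
Posterior mean = 70/(67/2) = 140/67; prior mean = 14/10 = 7/5. Difference = 140/67 − 7/5 = 231/335.

231/335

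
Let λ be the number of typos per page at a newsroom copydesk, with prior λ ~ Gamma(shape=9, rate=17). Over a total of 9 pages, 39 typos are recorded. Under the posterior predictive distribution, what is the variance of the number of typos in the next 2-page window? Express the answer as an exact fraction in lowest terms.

Total count 39 over total exposure 9 pages.
Gamma(α, β) with Poisson data over total exposure Σt gives posterior Gamma(α+Σx, β+Σt) = Gamma(48, 26).
The posterior predictive for a window of length T is Negative Binomial with variance T·α'·(β'+T)/β'² = 2·48·28/676 = 672/169.

672/169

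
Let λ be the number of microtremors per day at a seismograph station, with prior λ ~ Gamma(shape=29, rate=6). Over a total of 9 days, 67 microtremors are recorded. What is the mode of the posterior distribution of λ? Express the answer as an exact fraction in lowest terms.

19/3

Total count 67 over total exposure 9 days.
Conjugate update: add total count to the shape and total exposure to the rate, giving Gamma(96, 15).
Posterior mode = (α'−1)/β' = 95/15 = 19/3.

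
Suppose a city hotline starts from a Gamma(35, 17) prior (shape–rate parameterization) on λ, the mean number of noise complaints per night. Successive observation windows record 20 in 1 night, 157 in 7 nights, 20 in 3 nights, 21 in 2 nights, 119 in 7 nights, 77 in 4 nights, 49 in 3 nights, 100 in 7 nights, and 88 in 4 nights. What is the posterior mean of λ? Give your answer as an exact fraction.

686/55

Total count: 20 + 157 + 20 + 21 + 119 + 77 + 49 + 100 + 88 = 651.
Total exposure: 1 + 7 + 3 + 2 + 7 + 4 + 3 + 7 + 4 = 38 nights.
Gamma(α, β) with Poisson data over total exposure Σt gives posterior Gamma(α+Σx, β+Σt) = Gamma(686, 55).
Posterior mean = α'/β' = 686/55.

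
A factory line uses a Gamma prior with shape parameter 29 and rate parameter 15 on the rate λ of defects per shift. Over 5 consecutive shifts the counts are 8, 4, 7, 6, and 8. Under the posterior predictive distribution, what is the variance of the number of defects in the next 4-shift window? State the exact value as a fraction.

372/25

Total count: 8 + 4 + 7 + 6 + 8 = 33.
Total exposure: 5 shifts.
Gamma(α, β) with Poisson data over total exposure Σt gives posterior Gamma(α+Σx, β+Σt) = Gamma(62, 20).
The posterior predictive for a window of length T is Negative Binomial with variance T·α'·(β'+T)/β'² = 4·62·24/400 = 372/25.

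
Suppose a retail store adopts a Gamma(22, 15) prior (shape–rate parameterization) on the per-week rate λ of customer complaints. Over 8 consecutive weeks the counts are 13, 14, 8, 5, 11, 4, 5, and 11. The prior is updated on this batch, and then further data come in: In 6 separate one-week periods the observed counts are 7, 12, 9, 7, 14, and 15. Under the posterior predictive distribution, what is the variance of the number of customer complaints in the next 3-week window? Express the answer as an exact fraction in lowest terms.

15072/841

Total count: 13 + 14 + 8 + 5 + 11 + 4 + 5 + 11 = 71.
Total exposure: 8 weeks.
After the first batch: Gamma(22 + 71, 15 + 8) = Gamma(93, 23).
Total count: 7 + 12 + 9 + 7 + 14 + 15 = 64.
Total exposure: 6 weeks.
After the second batch: Gamma(93 + 64, 23 + 6) = Gamma(157, 29).
The posterior predictive for a window of length T is Negative Binomial with variance T·α'·(β'+T)/β'² = 3·157·32/841 = 15072/841.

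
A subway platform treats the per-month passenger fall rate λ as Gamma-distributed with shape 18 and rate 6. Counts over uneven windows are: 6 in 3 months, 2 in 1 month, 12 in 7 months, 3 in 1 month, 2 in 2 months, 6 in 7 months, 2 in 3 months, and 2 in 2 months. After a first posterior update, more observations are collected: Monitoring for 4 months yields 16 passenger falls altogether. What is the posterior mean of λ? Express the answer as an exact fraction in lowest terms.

Total count: 6 + 2 + 12 + 3 + 2 + 6 + 2 + 2 = 35.
Total exposure: 3 + 1 + 7 + 1 + 2 + 7 + 3 + 2 = 26 months.
After the first batch: Gamma(18 + 35, 6 + 26) = Gamma(53, 32).
Total count 16 over total exposure 4 months.
After the second batch: Gamma(53 + 16, 32 + 4) = Gamma(69, 36).
Posterior mean = α'/β' = 69/36 = 23/12.

23/12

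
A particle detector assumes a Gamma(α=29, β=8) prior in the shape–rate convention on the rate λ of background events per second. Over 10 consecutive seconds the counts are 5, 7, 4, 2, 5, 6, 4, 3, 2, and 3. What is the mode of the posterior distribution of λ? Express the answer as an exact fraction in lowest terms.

Total count: 5 + 7 + 4 + 2 + 5 + 6 + 4 + 3 + 2 + 3 = 41.
Total exposure: 10 seconds.
Gamma(α, β) with Poisson data over total exposure Σt gives posterior Gamma(α+Σx, β+Σt) = Gamma(70, 18).
Posterior mode = (α'−1)/β' = 69/18 = 23/6.

23/6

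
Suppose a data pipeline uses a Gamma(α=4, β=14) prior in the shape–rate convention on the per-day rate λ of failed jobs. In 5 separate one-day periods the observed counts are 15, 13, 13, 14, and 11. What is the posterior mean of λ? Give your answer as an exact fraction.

70/19

Total count: 15 + 13 + 13 + 14 + 11 = 66.
Total exposure: 5 days.
Gamma(α, β) with Poisson data over total exposure Σt gives posterior Gamma(α+Σx, β+Σt) = Gamma(70, 19).
Posterior mean = α'/β' = 70/19.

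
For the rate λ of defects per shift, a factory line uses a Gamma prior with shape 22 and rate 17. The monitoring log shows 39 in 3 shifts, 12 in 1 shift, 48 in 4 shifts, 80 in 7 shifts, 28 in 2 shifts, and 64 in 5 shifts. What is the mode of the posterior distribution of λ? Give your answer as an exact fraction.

Total count: 39 + 12 + 48 + 80 + 28 + 64 = 271.
Total exposure: 3 + 1 + 4 + 7 + 2 + 5 = 22 shifts.
Gamma(α, β) with Poisson data over total exposure Σt gives posterior Gamma(α+Σx, β+Σt) = Gamma(293, 39).
Posterior mode = (α'−1)/β' = 292/39.

292/39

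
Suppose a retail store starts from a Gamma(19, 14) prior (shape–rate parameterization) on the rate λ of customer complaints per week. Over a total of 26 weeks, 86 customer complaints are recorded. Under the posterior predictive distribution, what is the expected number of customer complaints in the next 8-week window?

21

Total count 86 over total exposure 26 weeks.
The Gamma prior is conjugate for the Poisson rate, so λ | data ~ Gamma(19+86, 14+26) = Gamma(105, 40).
Predictive mean over an 8-week window = T·E[λ|data] = 8·105/40 = 21.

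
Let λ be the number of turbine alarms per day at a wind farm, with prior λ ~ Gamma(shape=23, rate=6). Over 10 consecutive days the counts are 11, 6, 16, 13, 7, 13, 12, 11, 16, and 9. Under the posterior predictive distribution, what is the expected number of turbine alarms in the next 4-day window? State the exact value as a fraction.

137/4

Total count: 11 + 6 + 16 + 13 + 7 + 13 + 12 + 11 + 16 + 9 = 114.
Total exposure: 10 days.
By Gamma–Poisson conjugacy, the posterior is Gamma(α + Σx, β + Σt) = Gamma(23 + 114, 6 + 10) = Gamma(137, 16).
Predictive mean over a 4-day window = T·E[λ|data] = 4·137/16 = 137/4.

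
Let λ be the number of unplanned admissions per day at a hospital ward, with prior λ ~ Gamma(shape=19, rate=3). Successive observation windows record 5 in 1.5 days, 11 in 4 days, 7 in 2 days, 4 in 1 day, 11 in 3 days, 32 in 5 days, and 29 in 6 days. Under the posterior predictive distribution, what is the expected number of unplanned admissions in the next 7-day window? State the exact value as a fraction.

1652/51

Total count: 5 + 11 + 7 + 4 + 11 + 32 + 29 = 99.
Total exposure: 1.5 + 4 + 2 + 1 + 3 + 5 + 6 = 22.5 days.
The Gamma prior is conjugate for the Poisson rate, so λ | data ~ Gamma(19+99, 3+22.5) = Gamma(118, 51/2).
Predictive mean over a 7-day window = T·E[λ|data] = 7·118/(51/2) = 1652/51.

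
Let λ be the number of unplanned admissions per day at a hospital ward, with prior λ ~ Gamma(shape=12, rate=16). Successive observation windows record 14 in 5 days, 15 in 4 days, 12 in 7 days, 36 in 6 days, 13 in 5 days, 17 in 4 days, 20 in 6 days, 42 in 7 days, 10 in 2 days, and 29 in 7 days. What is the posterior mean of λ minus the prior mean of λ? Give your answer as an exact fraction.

Total count: 14 + 15 + 12 + 36 + 13 + 17 + 20 + 42 + 10 + 29 = 208.
Total exposure: 5 + 4 + 7 + 6 + 5 + 4 + 6 + 7 + 2 + 7 = 53 days.
Posterior: α' = 12 + 208 = 220, β' = 16 + 53 = 69.
Posterior mean = 220/69 = 220/69; prior mean = 12/16 = 3/4. Difference = 220/69 − 3/4 = 673/276.

673/276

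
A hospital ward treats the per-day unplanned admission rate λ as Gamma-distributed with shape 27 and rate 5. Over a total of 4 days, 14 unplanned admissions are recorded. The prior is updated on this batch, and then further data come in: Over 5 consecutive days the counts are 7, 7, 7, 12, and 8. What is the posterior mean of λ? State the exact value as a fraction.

Total count 14 over total exposure 4 days.
After the first batch: Gamma(27 + 14, 5 + 4) = Gamma(41, 9).
Total count: 7 + 7 + 7 + 12 + 8 = 41.
Total exposure: 5 days.
After the second batch: Gamma(41 + 41, 9 + 5) = Gamma(82, 14).
Posterior mean = α'/β' = 82/14 = 41/7.

41/7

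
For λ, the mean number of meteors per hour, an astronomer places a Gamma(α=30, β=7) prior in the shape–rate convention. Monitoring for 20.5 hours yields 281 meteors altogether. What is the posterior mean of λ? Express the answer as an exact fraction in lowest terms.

Total count 281 over total exposure 20.5 hours.
By Gamma–Poisson conjugacy, the posterior is Gamma(α + Σx, β + Σt) = Gamma(30 + 281, 7 + 20.5) = Gamma(311, 55/2).
Posterior mean = α'/β' = 311/(55/2) = 622/55.

622/55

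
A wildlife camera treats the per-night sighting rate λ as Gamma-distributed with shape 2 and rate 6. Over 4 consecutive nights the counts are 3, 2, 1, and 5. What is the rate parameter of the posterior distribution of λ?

Total count: 3 + 2 + 1 + 5 = 11.
Total exposure: 4 nights.
Conjugate update: add total count to the shape and total exposure to the rate, giving Gamma(13, 10).

10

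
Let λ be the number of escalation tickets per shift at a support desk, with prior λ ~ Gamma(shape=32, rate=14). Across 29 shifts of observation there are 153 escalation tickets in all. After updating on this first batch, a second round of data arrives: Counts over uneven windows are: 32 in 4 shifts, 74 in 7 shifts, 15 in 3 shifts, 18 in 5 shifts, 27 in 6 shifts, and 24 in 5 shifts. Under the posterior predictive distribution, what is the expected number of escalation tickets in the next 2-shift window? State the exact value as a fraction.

750/73

Total count 153 over total exposure 29 shifts.
After the first batch: Gamma(32 + 153, 14 + 29) = Gamma(185, 43).
Total count: 32 + 74 + 15 + 18 + 27 + 24 = 190.
Total exposure: 4 + 7 + 3 + 5 + 6 + 5 = 30 shifts.
After the second batch: Gamma(185 + 190, 43 + 30) = Gamma(375, 73).
Predictive mean over a 2-shift window = T·E[λ|data] = 2·375/73 = 750/73.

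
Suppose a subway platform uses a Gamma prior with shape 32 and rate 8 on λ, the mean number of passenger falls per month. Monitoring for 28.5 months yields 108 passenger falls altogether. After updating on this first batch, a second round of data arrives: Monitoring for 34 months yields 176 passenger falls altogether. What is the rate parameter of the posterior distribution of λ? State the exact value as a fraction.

Total count 108 over total exposure 28.5 months.
After the first batch: Gamma(32 + 108, 8 + 28.5) = Gamma(140, 73/2).
Total count 176 over total exposure 34 months.
After the second batch: Gamma(140 + 176, 73/2 + 34) = Gamma(316, 141/2).

141/2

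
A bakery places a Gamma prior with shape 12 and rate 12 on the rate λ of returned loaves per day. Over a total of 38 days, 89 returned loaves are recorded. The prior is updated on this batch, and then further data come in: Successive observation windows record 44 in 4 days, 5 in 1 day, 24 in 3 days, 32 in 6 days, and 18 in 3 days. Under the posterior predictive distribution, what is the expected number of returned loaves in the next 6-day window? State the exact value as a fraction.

1344/67

Total count 89 over total exposure 38 days.
After the first batch: Gamma(12 + 89, 12 + 38) = Gamma(101, 50).
Total count: 44 + 5 + 24 + 32 + 18 = 123.
Total exposure: 4 + 1 + 3 + 6 + 3 = 17 days.
After the second batch: Gamma(101 + 123, 50 + 17) = Gamma(224, 67).
Predictive mean over a 6-day window = T·E[λ|data] = 6·224/67 = 1344/67.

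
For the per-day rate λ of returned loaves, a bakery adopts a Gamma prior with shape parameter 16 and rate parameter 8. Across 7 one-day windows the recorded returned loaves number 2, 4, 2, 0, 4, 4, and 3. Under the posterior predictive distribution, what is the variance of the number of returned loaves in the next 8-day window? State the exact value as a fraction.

1288/45

Total count: 2 + 4 + 2 + 0 + 4 + 4 + 3 = 19.
Total exposure: 7 days.
Conjugate update: add total count to the shape and total exposure to the rate, giving Gamma(35, 15).
The posterior predictive for a window of length T is Negative Binomial with variance T·α'·(β'+T)/β'² = 8·35·23/225 = 1288/45.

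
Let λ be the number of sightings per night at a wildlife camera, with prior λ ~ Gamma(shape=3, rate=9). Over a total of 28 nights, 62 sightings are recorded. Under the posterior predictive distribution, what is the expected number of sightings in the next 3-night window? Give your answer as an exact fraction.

195/37

Total count 62 over total exposure 28 nights.
Conjugate update: add total count to the shape and total exposure to the rate, giving Gamma(65, 37).
Predictive mean over a 3-night window = T·E[λ|data] = 3·65/37 = 195/37.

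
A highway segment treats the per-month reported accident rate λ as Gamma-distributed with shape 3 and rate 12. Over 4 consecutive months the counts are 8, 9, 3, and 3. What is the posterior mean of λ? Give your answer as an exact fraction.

13/8

Total count: 8 + 9 + 3 + 3 = 23.
Total exposure: 4 months.
Conjugate update: add total count to the shape and total exposure to the rate, giving Gamma(26, 16).
Posterior mean = α'/β' = 26/16 = 13/8.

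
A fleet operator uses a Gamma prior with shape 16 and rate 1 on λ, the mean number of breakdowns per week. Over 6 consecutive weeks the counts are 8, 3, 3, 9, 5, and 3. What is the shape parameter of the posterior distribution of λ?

Total count: 8 + 3 + 3 + 9 + 5 + 3 = 31.
Total exposure: 6 weeks.
Gamma(α, β) with Poisson data over total exposure Σt gives posterior Gamma(α+Σx, β+Σt) = Gamma(47, 7).

47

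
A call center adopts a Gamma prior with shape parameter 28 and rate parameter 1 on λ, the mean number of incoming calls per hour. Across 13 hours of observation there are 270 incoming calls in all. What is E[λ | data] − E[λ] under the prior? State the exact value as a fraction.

Total count 270 over total exposure 13 hours.
Gamma(α, β) with Poisson data over total exposure Σt gives posterior Gamma(α+Σx, β+Σt) = Gamma(298, 14).
Posterior mean = 298/14 = 149/7; prior mean = 28/1 = 28. Difference = 149/7 − 28 = -47/7.

-47/7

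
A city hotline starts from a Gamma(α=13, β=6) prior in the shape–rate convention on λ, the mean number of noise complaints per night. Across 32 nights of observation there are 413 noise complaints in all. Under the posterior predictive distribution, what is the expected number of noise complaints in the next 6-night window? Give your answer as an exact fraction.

1278/19

Total count 413 over total exposure 32 nights.
Posterior: α' = 13 + 413 = 426, β' = 6 + 32 = 38.
Predictive mean over a 6-night window = T·E[λ|data] = 6·426/38 = 1278/19.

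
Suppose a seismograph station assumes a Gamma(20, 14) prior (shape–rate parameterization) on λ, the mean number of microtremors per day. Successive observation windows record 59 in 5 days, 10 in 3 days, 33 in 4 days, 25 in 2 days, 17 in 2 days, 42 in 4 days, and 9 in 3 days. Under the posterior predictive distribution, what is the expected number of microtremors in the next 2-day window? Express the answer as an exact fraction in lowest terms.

Total count: 59 + 10 + 33 + 25 + 17 + 42 + 9 = 195.
Total exposure: 5 + 3 + 4 + 2 + 2 + 4 + 3 = 23 days.
By Gamma–Poisson conjugacy, the posterior is Gamma(α + Σx, β + Σt) = Gamma(20 + 195, 14 + 23) = Gamma(215, 37).
Predictive mean over a 2-day window = T·E[λ|data] = 2·215/37 = 430/37.

430/37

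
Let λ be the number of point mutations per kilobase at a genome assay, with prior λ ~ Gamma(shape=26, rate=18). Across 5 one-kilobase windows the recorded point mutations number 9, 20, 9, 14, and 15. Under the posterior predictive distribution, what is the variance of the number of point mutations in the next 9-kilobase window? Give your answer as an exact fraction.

Total count: 9 + 20 + 9 + 14 + 15 = 67.
Total exposure: 5 kilobases.
By Gamma–Poisson conjugacy, the posterior is Gamma(α + Σx, β + Σt) = Gamma(26 + 67, 18 + 5) = Gamma(93, 23).
The posterior predictive for a window of length T is Negative Binomial with variance T·α'·(β'+T)/β'² = 9·93·32/529 = 26784/529.

26784/529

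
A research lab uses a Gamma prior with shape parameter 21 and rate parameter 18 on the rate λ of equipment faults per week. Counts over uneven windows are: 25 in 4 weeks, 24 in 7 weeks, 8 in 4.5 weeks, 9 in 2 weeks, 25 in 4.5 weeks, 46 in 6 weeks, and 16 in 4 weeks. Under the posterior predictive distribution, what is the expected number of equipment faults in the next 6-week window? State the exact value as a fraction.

522/25

Total count: 25 + 24 + 8 + 9 + 25 + 46 + 16 = 153.
Total exposure: 4 + 7 + 4.5 + 2 + 4.5 + 6 + 4 = 32 weeks.
Gamma(α, β) with Poisson data over total exposure Σt gives posterior Gamma(α+Σx, β+Σt) = Gamma(174, 50).
Predictive mean over a 6-week window = T·E[λ|data] = 6·174/50 = 522/25.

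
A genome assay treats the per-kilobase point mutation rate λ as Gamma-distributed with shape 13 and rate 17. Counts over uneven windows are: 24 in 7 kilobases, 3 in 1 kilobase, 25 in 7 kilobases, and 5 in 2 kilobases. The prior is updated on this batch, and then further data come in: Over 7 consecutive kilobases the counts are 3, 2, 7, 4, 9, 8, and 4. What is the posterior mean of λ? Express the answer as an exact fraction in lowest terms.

Total count: 24 + 3 + 25 + 5 = 57.
Total exposure: 7 + 1 + 7 + 2 = 17 kilobases.
After the first batch: Gamma(13 + 57, 17 + 17) = Gamma(70, 34).
Total count: 3 + 2 + 7 + 4 + 9 + 8 + 4 = 37.
Total exposure: 7 kilobases.
After the second batch: Gamma(70 + 37, 34 + 7) = Gamma(107, 41).
Posterior mean = α'/β' = 107/41.

107/41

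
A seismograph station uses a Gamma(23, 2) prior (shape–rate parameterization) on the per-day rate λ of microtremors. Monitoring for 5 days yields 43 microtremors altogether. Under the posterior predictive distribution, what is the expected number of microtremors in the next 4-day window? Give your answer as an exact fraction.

264/7

Total count 43 over total exposure 5 days.
By Gamma–Poisson conjugacy, the posterior is Gamma(α + Σx, β + Σt) = Gamma(23 + 43, 2 + 5) = Gamma(66, 7).
Predictive mean over a 4-day window = T·E[λ|data] = 4·66/7 = 264/7.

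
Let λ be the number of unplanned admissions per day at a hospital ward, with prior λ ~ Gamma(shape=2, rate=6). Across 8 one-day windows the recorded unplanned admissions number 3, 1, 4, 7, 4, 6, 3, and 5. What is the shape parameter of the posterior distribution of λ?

35

Total count: 3 + 1 + 4 + 7 + 4 + 6 + 3 + 5 = 33.
Total exposure: 8 days.
The Gamma prior is conjugate for the Poisson rate, so λ | data ~ Gamma(2+33, 6+8) = Gamma(35, 14).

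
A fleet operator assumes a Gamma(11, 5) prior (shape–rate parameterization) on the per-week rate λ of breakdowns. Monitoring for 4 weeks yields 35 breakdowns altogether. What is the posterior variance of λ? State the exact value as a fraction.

46/81

Total count 35 over total exposure 4 weeks.
Conjugate update: add total count to the shape and total exposure to the rate, giving Gamma(46, 9).
Posterior variance = α'/β'² = 46/81.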